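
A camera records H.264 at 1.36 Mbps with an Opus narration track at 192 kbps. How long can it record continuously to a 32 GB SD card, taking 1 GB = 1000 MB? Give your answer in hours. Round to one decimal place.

45.8 hours

Audio: 192 kbps = 0.192 Mbps.
Total bitrate: 1.36 + 0.192 = 1.552 Mbps.
Capacity: 32 GB = 256,000 Mb.
Recording time: 256,000 / 1.552 = 164,948 s ≈ 45.8 hours.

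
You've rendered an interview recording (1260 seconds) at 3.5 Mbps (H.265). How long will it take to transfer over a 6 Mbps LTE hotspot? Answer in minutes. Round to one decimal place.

12.3 minutes

File: 3.500 Mbps × 1260 s = 4410.0 Mb.
At 6 Mbps: 4410.0 / 6 = 735.0 s ≈ 12.2 minutes.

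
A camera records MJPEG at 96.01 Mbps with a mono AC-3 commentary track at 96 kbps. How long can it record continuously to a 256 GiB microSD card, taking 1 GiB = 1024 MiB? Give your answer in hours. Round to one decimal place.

6.4 hours

Audio: 96 kbps = 0.096 Mbps.
Total bitrate: 96.01 + 0.096 = 96.106 Mbps.
Capacity: 256 GiB = 2,199,023 Mb.
Recording time: 2,199,023 / 96.106 = 22,881 s ≈ 6.36 hours.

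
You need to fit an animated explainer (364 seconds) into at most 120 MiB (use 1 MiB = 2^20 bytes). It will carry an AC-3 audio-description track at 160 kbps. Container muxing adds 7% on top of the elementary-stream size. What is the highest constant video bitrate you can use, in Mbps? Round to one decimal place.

Budget: 120 MiB = 1006.6 Mb.
Stream payload after overhead: 1006.6 / 1.07 = 940.8 Mb.
Total bitrate budget: 940.8 Mb / 364 s = 2.585 Mbps.
Audio: 160 kbps = 0.160 Mbps.
Video: 2.585 − 0.160 = 2.425 Mbps.

2.4 Mbps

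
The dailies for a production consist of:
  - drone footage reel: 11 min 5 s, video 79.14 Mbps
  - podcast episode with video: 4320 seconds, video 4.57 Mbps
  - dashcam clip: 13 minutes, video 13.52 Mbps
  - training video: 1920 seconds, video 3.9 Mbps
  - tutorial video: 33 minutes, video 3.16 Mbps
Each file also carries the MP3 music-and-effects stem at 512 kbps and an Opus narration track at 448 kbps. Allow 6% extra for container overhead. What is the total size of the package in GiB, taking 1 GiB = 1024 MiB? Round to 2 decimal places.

Audio total: 512 + 448 = 960 kbps = 0.960 Mbps.
drone footage reel: 80.100 Mbps × 665 s × 1.06 = 56462.5 Mb
podcast episode with video: 5.530 Mbps × 4320 s × 1.06 = 25323.0 Mb
dashcam clip: 14.480 Mbps × 780 s × 1.06 = 11972.1 Mb
training video: 4.860 Mbps × 1920 s × 1.06 = 9891.1 Mb
tutorial video: 4.120 Mbps × 1980 s × 1.06 = 8647.1 Mb
Total: 112295.7 Mb = 14037.0 MB.
= 13.07 GiB.

13.07 GiB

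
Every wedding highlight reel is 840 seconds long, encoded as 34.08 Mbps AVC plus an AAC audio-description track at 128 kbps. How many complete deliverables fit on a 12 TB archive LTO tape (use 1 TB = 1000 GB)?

3340

Audio: 128 kbps = 0.128 Mbps.
Total bitrate: 34.208 Mbps.
Per item: 34.208 Mbps × 840 s = 28,735 Mb = 3,592 MB.
Capacity: 12 TB = 96,000,000 Mb; 3340.91 items → 3340 complete.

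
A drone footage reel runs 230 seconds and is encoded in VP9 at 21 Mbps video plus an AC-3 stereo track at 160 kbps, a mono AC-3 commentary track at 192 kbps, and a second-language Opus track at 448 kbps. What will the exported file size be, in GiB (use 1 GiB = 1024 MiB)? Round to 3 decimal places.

Audio total: 160 + 192 + 448 = 800 kbps = 0.800 Mbps.
Total bitrate: 21 + 0.800 = 21.800 Mbps.
Stream data: 21.800 Mbps × 230 s = 5014.0 Mb.
5,014 Mb = 626,750,000 bytes ÷ 1,073,741,824 = 0.5837 GiB.

0.584 GiB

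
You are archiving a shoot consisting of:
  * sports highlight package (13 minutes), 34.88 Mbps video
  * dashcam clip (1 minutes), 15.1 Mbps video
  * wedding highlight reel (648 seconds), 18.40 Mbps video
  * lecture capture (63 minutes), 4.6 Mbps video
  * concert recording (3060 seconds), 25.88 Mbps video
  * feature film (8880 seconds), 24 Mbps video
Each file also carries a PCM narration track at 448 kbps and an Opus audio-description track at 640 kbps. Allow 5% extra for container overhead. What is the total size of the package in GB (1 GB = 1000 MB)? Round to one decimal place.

Audio total: 448 + 640 = 1088 kbps = 1.088 Mbps.
sports highlight package: 35.968 Mbps × 780 s × 1.05 = 29457.8 Mb
dashcam clip: 16.188 Mbps × 60 s × 1.05 = 1019.8 Mb
wedding highlight reel: 19.488 Mbps × 648 s × 1.05 = 13259.6 Mb
lecture capture: 5.688 Mbps × 3780 s × 1.05 = 22575.7 Mb
concert recording: 26.968 Mbps × 3060 s × 1.05 = 86648.2 Mb
feature film: 25.088 Mbps × 8880 s × 1.05 = 233920.5 Mb
Total: 386881.6 Mb = 48360.2 MB.
= 48.36 GB.

48.4 GB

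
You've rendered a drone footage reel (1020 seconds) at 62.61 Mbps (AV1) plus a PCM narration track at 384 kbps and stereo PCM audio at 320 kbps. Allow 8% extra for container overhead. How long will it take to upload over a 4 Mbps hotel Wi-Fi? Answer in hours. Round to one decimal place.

4.8 hours

Audio total: 384 + 320 = 704 kbps = 0.704 Mbps.
Total bitrate: 63.314 Mbps.
File: 63.314 Mbps × 1020 s = 64580.3 Mb.
With 8% container overhead: ×1.08. → 69746.7 Mb.
At 4 Mbps: 69746.7 / 4 = 17436.7 s ≈ 4.84 hours.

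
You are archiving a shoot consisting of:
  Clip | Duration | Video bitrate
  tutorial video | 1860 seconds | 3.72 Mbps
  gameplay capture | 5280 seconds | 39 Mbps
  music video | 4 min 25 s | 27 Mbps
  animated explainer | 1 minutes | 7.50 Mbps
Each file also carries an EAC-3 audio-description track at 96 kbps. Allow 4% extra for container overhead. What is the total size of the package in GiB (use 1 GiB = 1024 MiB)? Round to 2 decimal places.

Audio: 96 kbps = 0.096 Mbps.
tutorial video: 3.816 Mbps × 1860 s × 1.04 = 7381.7 Mb
gameplay capture: 39.096 Mbps × 5280 s × 1.04 = 214684.0 Mb
music video: 27.096 Mbps × 265 s × 1.04 = 7467.7 Mb
animated explainer: 7.596 Mbps × 60 s × 1.04 = 474.0 Mb
Total: 230007.3 Mb = 28750.9 MB.
= 26.78 GiB.

26.78 GiB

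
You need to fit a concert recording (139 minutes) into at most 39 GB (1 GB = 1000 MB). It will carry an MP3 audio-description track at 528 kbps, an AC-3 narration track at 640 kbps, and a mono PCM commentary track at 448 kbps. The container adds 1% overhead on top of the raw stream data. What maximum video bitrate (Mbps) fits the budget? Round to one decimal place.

Budget: 39 GB = 312000.0 Mb.
Stream payload after overhead: 312000.0 / 1.01 = 308910.9 Mb.
139 min = 8340 s
Total bitrate budget: 308910.9 Mb / 8340 s = 37.040 Mbps.
Audio total: 528 + 640 + 448 = 1616 kbps = 1.616 Mbps.
Video: 37.040 − 1.616 = 35.424 Mbps.

35.4 Mbps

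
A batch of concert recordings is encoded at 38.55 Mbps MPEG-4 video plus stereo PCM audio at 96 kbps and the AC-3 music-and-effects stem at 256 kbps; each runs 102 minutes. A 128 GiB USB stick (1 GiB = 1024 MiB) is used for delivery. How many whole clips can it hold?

4

102 min = 6120 s
Audio total: 96 + 256 = 352 kbps = 0.352 Mbps.
Total bitrate: 38.902 Mbps.
Per item: 38.902 Mbps × 6120 s = 238,080 Mb = 29,760 MB.
Capacity: 128 GiB = 1,099,512 Mb; 4.62 items → 4 complete.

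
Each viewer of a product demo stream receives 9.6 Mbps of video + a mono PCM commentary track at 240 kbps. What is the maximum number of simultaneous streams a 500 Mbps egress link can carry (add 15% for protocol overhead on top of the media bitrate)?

44

Audio: 240 kbps = 0.240 Mbps.
Per-viewer media rate: 9.840 Mbps.
On the wire with 15% overhead: 11.316 Mbps.
500 Mbps = 500.0 Mbps; 500.0 / 11.316 = 44.19 → 44 viewers.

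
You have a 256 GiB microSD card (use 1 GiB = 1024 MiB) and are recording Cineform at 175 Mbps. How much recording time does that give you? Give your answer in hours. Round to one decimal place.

Capacity: 256 GiB = 2,199,023 Mb.
Recording time: 2,199,023 / 175.000 = 12,566 s ≈ 3.49 hours.

3.5 hours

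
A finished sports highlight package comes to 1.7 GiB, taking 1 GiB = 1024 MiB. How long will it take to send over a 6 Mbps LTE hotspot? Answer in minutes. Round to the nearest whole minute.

File: 1.7 GiB = 14602.9 Mb.
At 6 Mbps: 14602.9 / 6 = 2433.8 s ≈ 40.6 minutes.

41 minutes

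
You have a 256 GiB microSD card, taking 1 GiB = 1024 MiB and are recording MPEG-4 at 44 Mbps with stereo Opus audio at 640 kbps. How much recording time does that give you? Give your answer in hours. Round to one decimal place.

13.7 hours

Audio: 640 kbps = 0.640 Mbps.
Total bitrate: 44 + 0.640 = 44.640 Mbps.
Capacity: 256 GiB = 2,199,023 Mb.
Recording time: 2,199,023 / 44.640 = 49,261 s ≈ 13.7 hours.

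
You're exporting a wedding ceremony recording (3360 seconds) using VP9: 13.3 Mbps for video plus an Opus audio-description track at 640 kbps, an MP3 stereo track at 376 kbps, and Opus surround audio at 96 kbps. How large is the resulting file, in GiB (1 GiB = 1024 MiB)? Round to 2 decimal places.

Audio total: 640 + 376 + 96 = 1112 kbps = 1.112 Mbps.
Total bitrate: 13.3 + 1.112 = 14.412 Mbps.
Stream data: 14.412 Mbps × 3360 s = 48424.3 Mb.
48,424 Mb = 6,053,040,000 bytes ÷ 1,073,741,824 = 5.637 GiB.

5.64 GiB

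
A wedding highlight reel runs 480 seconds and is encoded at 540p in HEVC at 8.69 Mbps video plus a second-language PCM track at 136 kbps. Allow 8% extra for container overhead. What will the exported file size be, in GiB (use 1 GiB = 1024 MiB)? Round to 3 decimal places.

0.533 GiB

Audio: 136 kbps = 0.136 Mbps.
Total bitrate: 8.69 + 0.136 = 8.826 Mbps.
Stream data: 8.826 Mbps × 480 s = 4236.5 Mb.
With 8% container overhead: ×1.08.
4,575 Mb = 571,924,800 bytes ÷ 1,073,741,824 = 0.5326 GiB.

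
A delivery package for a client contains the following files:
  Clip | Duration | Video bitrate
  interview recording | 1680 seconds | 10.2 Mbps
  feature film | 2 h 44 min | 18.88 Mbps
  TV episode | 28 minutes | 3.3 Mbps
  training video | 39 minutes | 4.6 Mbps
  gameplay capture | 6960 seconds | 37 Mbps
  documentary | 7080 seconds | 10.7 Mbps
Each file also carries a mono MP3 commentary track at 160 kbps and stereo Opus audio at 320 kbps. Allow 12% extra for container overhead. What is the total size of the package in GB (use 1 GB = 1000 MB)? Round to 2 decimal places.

79.34 GB

Audio total: 160 + 320 = 480 kbps = 0.480 Mbps.
interview recording: 10.680 Mbps × 1680 s × 1.12 = 20095.5 Mb
feature film: 19.360 Mbps × 9840 s × 1.12 = 213362.7 Mb
TV episode: 3.780 Mbps × 1680 s × 1.12 = 7112.4 Mb
training video: 5.080 Mbps × 2340 s × 1.12 = 13313.7 Mb
gameplay capture: 37.480 Mbps × 6960 s × 1.12 = 292164.1 Mb
documentary: 11.180 Mbps × 7080 s × 1.12 = 88652.9 Mb
Total: 634701.3 Mb = 79337.7 MB.
= 79.34 GB.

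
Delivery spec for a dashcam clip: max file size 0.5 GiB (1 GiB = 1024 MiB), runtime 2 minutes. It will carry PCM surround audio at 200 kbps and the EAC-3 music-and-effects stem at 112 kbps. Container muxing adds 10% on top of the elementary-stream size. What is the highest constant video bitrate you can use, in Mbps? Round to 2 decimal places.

32.23 Mbps

Budget: 0.5 GiB = 4295.0 Mb.
Stream payload after overhead: 4295.0 / 1.10 = 3904.5 Mb.
2 min = 120 s
Total bitrate budget: 3904.5 Mb / 120 s = 32.538 Mbps.
Audio total: 200 + 112 = 312 kbps = 0.312 Mbps.
Video: 32.538 − 0.312 = 32.226 Mbps.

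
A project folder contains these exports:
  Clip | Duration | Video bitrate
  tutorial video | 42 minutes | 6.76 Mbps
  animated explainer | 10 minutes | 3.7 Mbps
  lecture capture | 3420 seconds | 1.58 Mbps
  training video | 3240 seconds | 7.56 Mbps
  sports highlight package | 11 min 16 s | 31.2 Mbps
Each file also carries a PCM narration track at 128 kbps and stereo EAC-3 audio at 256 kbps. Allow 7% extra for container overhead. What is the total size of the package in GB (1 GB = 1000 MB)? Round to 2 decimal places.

Audio total: 128 + 256 = 384 kbps = 0.384 Mbps.
tutorial video: 7.144 Mbps × 2520 s × 1.07 = 19263.1 Mb
animated explainer: 4.084 Mbps × 600 s × 1.07 = 2621.9 Mb
lecture capture: 1.964 Mbps × 3420 s × 1.07 = 7187.1 Mb
training video: 7.944 Mbps × 3240 s × 1.07 = 27540.3 Mb
sports highlight package: 31.584 Mbps × 676 s × 1.07 = 22845.3 Mb
Total: 79457.7 Mb = 9932.2 MB.
= 9.932 GB.

9.93 GB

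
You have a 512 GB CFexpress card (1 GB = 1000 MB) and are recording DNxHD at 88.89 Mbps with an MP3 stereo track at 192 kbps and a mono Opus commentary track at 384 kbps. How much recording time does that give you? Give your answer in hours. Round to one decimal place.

12.7 hours

Audio total: 192 + 384 = 576 kbps = 0.576 Mbps.
Total bitrate: 88.89 + 0.576 = 89.466 Mbps.
Capacity: 512 GB = 4,096,000 Mb.
Recording time: 4,096,000 / 89.466 = 45,783 s ≈ 12.7 hours.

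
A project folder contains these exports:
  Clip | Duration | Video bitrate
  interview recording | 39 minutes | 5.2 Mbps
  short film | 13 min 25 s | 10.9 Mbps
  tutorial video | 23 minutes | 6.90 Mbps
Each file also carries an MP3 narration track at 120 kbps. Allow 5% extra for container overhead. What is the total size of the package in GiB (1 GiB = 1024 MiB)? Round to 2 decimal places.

Audio: 120 kbps = 0.120 Mbps.
interview recording: 5.320 Mbps × 2340 s × 1.05 = 13071.2 Mb
short film: 11.020 Mbps × 805 s × 1.05 = 9314.7 Mb
tutorial video: 7.020 Mbps × 1380 s × 1.05 = 10172.0 Mb
Total: 32557.9 Mb = 4069.7 MB.
= 3.790 GiB.

3.79 GiB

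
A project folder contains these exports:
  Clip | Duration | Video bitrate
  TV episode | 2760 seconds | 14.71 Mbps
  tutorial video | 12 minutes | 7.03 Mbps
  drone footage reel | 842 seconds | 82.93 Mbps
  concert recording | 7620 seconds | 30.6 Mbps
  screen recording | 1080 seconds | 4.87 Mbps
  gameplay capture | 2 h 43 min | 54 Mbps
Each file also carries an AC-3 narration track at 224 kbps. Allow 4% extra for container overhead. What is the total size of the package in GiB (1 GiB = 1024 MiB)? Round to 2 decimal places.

Audio: 224 kbps = 0.224 Mbps.
TV episode: 14.934 Mbps × 2760 s × 1.04 = 42866.6 Mb
tutorial video: 7.254 Mbps × 720 s × 1.04 = 5431.8 Mb
drone footage reel: 83.154 Mbps × 842 s × 1.04 = 72816.3 Mb
concert recording: 30.824 Mbps × 7620 s × 1.04 = 244274.0 Mb
screen recording: 5.094 Mbps × 1080 s × 1.04 = 5721.6 Mb
gameplay capture: 54.224 Mbps × 9780 s × 1.04 = 551523.1 Mb
Total: 922633.4 Mb = 115329.2 MB.
= 107.4 GiB.

107.41 GiB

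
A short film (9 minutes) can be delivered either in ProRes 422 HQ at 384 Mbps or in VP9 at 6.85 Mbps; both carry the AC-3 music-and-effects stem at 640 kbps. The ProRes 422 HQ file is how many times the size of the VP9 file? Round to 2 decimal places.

9 min = 540 s
Audio: 640 kbps = 0.640 Mbps.
ProRes 422 HQ: 384.640 Mbps × 540 s = 207705.6 Mb = 24.180 GiB.
VP9: 7.490 Mbps × 540 s = 4044.6 Mb = 0.471 GiB.
Ratio: 24.180 / 0.471 = 51.354.

51.35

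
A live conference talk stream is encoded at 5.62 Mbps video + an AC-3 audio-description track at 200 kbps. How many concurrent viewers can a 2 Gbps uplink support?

343

Audio: 200 kbps = 0.200 Mbps.
Per-viewer media rate: 5.820 Mbps.
2 Gbps = 2,000 Mbps; 2,000 / 5.820 = 343.64 → 343 viewers.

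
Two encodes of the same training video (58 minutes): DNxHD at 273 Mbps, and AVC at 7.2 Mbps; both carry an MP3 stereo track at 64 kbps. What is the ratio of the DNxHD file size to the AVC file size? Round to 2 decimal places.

37.59

58 min = 3480 s
Audio: 64 kbps = 0.064 Mbps.
DNxHD: 273.064 Mbps × 3480 s = 950262.7 Mb = 118.783 GB.
AVC: 7.264 Mbps × 3480 s = 25278.7 Mb = 3.160 GB.
Ratio: 118.783 / 3.160 = 37.591.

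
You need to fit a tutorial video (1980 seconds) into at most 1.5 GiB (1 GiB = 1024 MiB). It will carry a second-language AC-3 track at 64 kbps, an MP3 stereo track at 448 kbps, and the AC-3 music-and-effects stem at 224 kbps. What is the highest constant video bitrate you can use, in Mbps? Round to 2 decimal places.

5.77 Mbps

Budget: 1.5 GiB = 12884.9 Mb.
Total bitrate budget: 12884.9 Mb / 1980 s = 6.508 Mbps.
Audio total: 64 + 448 + 224 = 736 kbps = 0.736 Mbps.
Video: 6.508 − 0.736 = 5.772 Mbps.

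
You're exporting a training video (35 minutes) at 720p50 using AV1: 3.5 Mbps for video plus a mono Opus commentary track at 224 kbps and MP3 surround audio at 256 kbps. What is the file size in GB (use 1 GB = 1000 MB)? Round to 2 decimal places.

35 min = 2100 s
Audio total: 224 + 256 = 480 kbps = 0.480 Mbps.
Total bitrate: 3.5 + 0.480 = 3.980 Mbps.
Stream data: 3.980 Mbps × 2100 s = 8358.0 Mb.
8,358 Mb ÷ 8 = 1,045 MB → 1.045 GB.

1.04 GB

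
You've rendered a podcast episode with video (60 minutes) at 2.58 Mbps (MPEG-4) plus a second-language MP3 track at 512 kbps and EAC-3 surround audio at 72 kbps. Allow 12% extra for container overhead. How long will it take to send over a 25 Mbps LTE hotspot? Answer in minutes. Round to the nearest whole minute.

9 minutes

60 min = 3600 s
Audio total: 512 + 72 = 584 kbps = 0.584 Mbps.
Total bitrate: 3.164 Mbps.
File: 3.164 Mbps × 3600 s = 11390.4 Mb.
With 12% container overhead: ×1.12. → 12757.2 Mb.
At 25 Mbps: 12757.2 / 25 = 510.3 s ≈ 8.5 minutes.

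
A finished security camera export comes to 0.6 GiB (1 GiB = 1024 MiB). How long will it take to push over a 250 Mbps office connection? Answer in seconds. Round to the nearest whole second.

File: 0.6 GiB = 5154.0 Mb.
At 250 Mbps: 5154.0 / 250 = 20.6 s ≈ 20.6 seconds.

21 seconds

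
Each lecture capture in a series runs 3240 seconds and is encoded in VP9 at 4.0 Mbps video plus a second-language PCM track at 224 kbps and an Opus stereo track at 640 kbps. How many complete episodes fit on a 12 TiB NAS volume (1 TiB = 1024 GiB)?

Audio total: 224 + 640 = 864 kbps = 0.864 Mbps.
Total bitrate: 4.864 Mbps.
Per item: 4.864 Mbps × 3240 s = 15,759 Mb = 1,970 MB.
Capacity: 12 TiB = 105,553,116 Mb; 6697.80 items → 6697 complete.

6697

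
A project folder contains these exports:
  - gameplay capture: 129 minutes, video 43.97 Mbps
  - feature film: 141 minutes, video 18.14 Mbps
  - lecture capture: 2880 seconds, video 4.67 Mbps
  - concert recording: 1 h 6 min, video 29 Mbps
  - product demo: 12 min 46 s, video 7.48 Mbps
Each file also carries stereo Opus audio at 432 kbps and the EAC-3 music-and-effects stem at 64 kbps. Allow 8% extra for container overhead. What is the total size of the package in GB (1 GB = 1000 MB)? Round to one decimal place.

Audio total: 432 + 64 = 496 kbps = 0.496 Mbps.
gameplay capture: 44.466 Mbps × 7740 s × 1.08 = 371700.2 Mb
feature film: 18.636 Mbps × 8460 s × 1.08 = 170273.4 Mb
lecture capture: 5.166 Mbps × 2880 s × 1.08 = 16068.3 Mb
concert recording: 29.496 Mbps × 3960 s × 1.08 = 126148.5 Mb
product demo: 7.976 Mbps × 766 s × 1.08 = 6598.4 Mb
Total: 690788.8 Mb = 86348.6 MB.
= 86.35 GB.

86.3 GB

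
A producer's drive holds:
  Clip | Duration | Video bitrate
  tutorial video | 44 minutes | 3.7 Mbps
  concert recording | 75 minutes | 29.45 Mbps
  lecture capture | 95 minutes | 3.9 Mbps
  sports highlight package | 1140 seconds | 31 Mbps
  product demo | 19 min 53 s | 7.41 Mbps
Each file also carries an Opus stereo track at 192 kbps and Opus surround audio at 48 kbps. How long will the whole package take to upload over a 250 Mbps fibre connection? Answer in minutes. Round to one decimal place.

Audio total: 192 + 48 = 240 kbps = 0.240 Mbps.
tutorial video: 3.940 Mbps × 2640 s = 10401.6 Mb
concert recording: 29.690 Mbps × 4500 s = 133605.0 Mb
lecture capture: 4.140 Mbps × 5700 s = 23598.0 Mb
sports highlight package: 31.240 Mbps × 1140 s = 35613.6 Mb
product demo: 7.650 Mbps × 1193 s = 9126.5 Mb
Total: 212344.6 Mb = 26543.1 MB.
At 250 Mbps: 212344.6 / 250 = 849 s ≈ 14.2 minutes.

14.2 minutes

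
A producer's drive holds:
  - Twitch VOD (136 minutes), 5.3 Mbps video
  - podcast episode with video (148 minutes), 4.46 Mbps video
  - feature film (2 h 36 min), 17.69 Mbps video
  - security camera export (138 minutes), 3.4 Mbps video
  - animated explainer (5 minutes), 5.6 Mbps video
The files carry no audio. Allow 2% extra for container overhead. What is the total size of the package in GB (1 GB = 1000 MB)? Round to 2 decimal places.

Twitch VOD: 5.300 Mbps × 8160 s × 1.02 = 44113.0 Mb
podcast episode with video: 4.460 Mbps × 8880 s × 1.02 = 40396.9 Mb
feature film: 17.690 Mbps × 9360 s × 1.02 = 168890.0 Mb
security camera export: 3.400 Mbps × 8280 s × 1.02 = 28715.0 Mb
animated explainer: 5.600 Mbps × 300 s × 1.02 = 1713.6 Mb
Total: 283828.5 Mb = 35478.6 MB.
= 35.48 GB.

35.48 GB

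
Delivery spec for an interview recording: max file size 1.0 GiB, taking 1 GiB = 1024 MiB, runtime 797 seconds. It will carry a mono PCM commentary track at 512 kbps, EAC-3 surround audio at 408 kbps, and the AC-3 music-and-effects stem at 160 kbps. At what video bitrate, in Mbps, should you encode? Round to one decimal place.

9.7 Mbps

Budget: 1.0 GiB = 8589.9 Mb.
Total bitrate budget: 8589.9 Mb / 797 s = 10.778 Mbps.
Audio total: 512 + 408 + 160 = 1080 kbps = 1.080 Mbps.
Video: 10.778 − 1.080 = 9.698 Mbps.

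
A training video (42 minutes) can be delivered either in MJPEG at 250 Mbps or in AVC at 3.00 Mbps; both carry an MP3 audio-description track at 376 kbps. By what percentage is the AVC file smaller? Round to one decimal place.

98.7%

42 min = 2520 s
Audio: 376 kbps = 0.376 Mbps.
MJPEG: 250.376 Mbps × 2520 s = 630947.5 Mb = 73.452 GiB.
AVC: 3.376 Mbps × 2520 s = 8507.5 Mb = 0.990 GiB.
Reduction: (1 − 0.990/73.452) × 100 = 98.65%.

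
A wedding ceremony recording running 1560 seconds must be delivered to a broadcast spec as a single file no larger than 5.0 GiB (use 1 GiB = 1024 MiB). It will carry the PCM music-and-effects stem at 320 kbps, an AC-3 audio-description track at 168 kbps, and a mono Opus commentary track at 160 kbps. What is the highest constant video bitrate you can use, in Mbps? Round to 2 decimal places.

26.88 Mbps

Budget: 5.0 GiB = 42949.7 Mb.
Total bitrate budget: 42949.7 Mb / 1560 s = 27.532 Mbps.
Audio total: 320 + 168 + 160 = 648 kbps = 0.648 Mbps.
Video: 27.532 − 0.648 = 26.884 Mbps.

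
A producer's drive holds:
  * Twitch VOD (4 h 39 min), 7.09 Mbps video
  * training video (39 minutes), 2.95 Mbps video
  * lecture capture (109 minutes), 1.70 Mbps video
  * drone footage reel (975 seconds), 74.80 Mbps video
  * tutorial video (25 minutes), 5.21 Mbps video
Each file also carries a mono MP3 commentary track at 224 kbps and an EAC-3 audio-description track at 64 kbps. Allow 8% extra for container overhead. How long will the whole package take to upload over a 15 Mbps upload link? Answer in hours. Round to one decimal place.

4.5 hours

Audio total: 224 + 64 = 288 kbps = 0.288 Mbps.
Twitch VOD: 7.378 Mbps × 16740 s × 1.08 = 133388.3 Mb
training video: 3.238 Mbps × 2340 s × 1.08 = 8183.1 Mb
lecture capture: 1.988 Mbps × 6540 s × 1.08 = 14041.6 Mb
drone footage reel: 75.088 Mbps × 975 s × 1.08 = 79067.7 Mb
tutorial video: 5.498 Mbps × 1500 s × 1.08 = 8906.8 Mb
Total: 243587.5 Mb = 30448.4 MB.
At 15 Mbps: 243587.5 / 15 = 16239 s ≈ 4.51 hours.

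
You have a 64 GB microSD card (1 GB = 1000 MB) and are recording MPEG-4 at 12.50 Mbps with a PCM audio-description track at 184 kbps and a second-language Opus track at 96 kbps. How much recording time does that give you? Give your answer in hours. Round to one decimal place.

11.1 hours

Audio total: 184 + 96 = 280 kbps = 0.280 Mbps.
Total bitrate: 12.50 + 0.280 = 12.780 Mbps.
Capacity: 64 GB = 512,000 Mb.
Recording time: 512,000 / 12.780 = 40,063 s ≈ 11.1 hours.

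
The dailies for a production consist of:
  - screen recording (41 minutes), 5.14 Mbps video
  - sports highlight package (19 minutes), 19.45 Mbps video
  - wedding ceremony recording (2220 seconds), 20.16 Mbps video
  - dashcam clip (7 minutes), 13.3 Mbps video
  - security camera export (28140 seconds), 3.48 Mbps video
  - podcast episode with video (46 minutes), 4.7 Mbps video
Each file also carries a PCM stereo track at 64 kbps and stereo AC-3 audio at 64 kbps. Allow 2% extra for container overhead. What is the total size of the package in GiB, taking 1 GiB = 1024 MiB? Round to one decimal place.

23.8 GiB

Audio total: 64 + 64 = 128 kbps = 0.128 Mbps.
screen recording: 5.268 Mbps × 2460 s × 1.02 = 13218.5 Mb
sports highlight package: 19.578 Mbps × 1140 s × 1.02 = 22765.3 Mb
wedding ceremony recording: 20.288 Mbps × 2220 s × 1.02 = 45940.1 Mb
dashcam clip: 13.428 Mbps × 420 s × 1.02 = 5752.6 Mb
security camera export: 3.608 Mbps × 28140 s × 1.02 = 103559.7 Mb
podcast episode with video: 4.828 Mbps × 2760 s × 1.02 = 13591.8 Mb
Total: 204828.0 Mb = 25603.5 MB.
= 23.85 GiB.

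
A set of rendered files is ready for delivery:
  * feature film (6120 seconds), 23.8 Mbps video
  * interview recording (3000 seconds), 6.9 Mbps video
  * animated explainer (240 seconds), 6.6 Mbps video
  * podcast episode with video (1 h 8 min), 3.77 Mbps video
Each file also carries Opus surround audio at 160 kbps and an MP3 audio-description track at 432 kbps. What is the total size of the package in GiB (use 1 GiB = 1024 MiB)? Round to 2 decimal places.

22.27 GiB

Audio total: 160 + 432 = 592 kbps = 0.592 Mbps.
feature film: 24.392 Mbps × 6120 s = 149279.0 Mb
interview recording: 7.492 Mbps × 3000 s = 22476.0 Mb
animated explainer: 7.192 Mbps × 240 s = 1726.1 Mb
podcast episode with video: 4.362 Mbps × 4080 s = 17797.0 Mb
Total: 191278.1 Mb = 23909.8 MB.
= 22.27 GiB.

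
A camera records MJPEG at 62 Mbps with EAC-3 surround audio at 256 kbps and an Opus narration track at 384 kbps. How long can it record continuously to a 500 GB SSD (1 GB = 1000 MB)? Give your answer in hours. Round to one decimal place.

Audio total: 256 + 384 = 640 kbps = 0.640 Mbps.
Total bitrate: 62 + 0.640 = 62.640 Mbps.
Capacity: 500 GB = 4,000,000 Mb.
Recording time: 4,000,000 / 62.640 = 63,857 s ≈ 17.7 hours.

17.7 hours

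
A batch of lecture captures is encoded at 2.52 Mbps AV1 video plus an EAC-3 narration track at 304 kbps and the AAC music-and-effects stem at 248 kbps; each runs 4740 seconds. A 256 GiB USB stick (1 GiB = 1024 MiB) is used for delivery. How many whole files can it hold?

151

Audio total: 304 + 248 = 552 kbps = 0.552 Mbps.
Total bitrate: 3.072 Mbps.
Per item: 3.072 Mbps × 4740 s = 14,561 Mb = 1,820 MB.
Capacity: 256 GiB = 2,199,023 Mb; 151.02 items → 151 complete.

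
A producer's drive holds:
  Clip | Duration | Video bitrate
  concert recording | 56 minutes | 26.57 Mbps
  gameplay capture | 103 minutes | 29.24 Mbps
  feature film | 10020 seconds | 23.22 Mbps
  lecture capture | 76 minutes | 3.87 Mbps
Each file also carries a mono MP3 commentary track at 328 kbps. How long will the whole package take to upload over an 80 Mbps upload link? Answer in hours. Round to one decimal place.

Audio: 328 kbps = 0.328 Mbps.
concert recording: 26.898 Mbps × 3360 s = 90377.3 Mb
gameplay capture: 29.568 Mbps × 6180 s = 182730.2 Mb
feature film: 23.548 Mbps × 10020 s = 235951.0 Mb
lecture capture: 4.198 Mbps × 4560 s = 19142.9 Mb
Total: 528201.4 Mb = 66025.2 MB.
At 80 Mbps: 528201.4 / 80 = 6603 s ≈ 1.83 hours.

1.8 hours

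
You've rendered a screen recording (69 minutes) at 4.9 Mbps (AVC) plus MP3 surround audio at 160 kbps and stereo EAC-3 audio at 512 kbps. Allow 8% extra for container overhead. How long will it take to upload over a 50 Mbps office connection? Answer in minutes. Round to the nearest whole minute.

69 min = 4140 s
Audio total: 160 + 512 = 672 kbps = 0.672 Mbps.
Total bitrate: 5.572 Mbps.
File: 5.572 Mbps × 4140 s = 23068.1 Mb.
With 8% container overhead: ×1.08. → 24913.5 Mb.
At 50 Mbps: 24913.5 / 50 = 498.3 s ≈ 8.3 minutes.

8 minutes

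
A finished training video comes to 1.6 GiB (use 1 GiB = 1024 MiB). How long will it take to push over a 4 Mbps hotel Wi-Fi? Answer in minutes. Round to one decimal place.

57.3 minutes

File: 1.6 GiB = 13743.9 Mb.
At 4 Mbps: 13743.9 / 4 = 3436.0 s ≈ 57.3 minutes.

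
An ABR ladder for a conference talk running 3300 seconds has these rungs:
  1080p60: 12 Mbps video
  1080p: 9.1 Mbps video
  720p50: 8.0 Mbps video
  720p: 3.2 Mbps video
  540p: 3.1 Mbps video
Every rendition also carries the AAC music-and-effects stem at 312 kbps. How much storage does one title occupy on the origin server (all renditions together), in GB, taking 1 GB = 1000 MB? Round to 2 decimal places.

Audio: 312 kbps = 0.312 Mbps.
Sum of rendition bitrates: (12+0.312) + (9.1+0.312) + (8.0+0.312) + (3.2+0.312) + (3.1+0.312) = 36.960 Mbps.
× 3300 s = 121,968 Mb = 15,246 MB = 15.25 GB.

15.25 GB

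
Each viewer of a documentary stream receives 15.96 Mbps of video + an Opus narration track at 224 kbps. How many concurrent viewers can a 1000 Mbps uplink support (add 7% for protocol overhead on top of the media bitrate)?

57

Audio: 224 kbps = 0.224 Mbps.
Per-viewer media rate: 16.184 Mbps.
On the wire with 7% overhead: 17.317 Mbps.
1000 Mbps = 1,000 Mbps; 1,000 / 17.317 = 57.75 → 57 viewers.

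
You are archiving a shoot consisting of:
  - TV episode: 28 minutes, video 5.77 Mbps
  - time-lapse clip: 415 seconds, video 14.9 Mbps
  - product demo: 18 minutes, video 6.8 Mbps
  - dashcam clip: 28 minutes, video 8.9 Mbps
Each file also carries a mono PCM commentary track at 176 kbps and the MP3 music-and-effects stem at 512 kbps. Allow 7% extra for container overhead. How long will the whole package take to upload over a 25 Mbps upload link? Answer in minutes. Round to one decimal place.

Audio total: 176 + 512 = 688 kbps = 0.688 Mbps.
TV episode: 6.458 Mbps × 1680 s × 1.07 = 11608.9 Mb
time-lapse clip: 15.588 Mbps × 415 s × 1.07 = 6921.9 Mb
product demo: 7.488 Mbps × 1080 s × 1.07 = 8653.1 Mb
dashcam clip: 9.588 Mbps × 1680 s × 1.07 = 17235.4 Mb
Total: 44419.3 Mb = 5552.4 MB.
At 25 Mbps: 44419.3 / 25 = 1777 s ≈ 29.6 minutes.

29.6 minutes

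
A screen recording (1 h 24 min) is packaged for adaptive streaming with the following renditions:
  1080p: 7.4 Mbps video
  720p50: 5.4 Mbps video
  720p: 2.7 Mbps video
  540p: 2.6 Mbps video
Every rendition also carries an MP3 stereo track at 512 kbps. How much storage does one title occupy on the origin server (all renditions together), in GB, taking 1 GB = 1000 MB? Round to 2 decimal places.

1 h 24 min = 84 min = 5040 s
Audio: 512 kbps = 0.512 Mbps.
Sum of rendition bitrates: (7.4+0.512) + (5.4+0.512) + (2.7+0.512) + (2.6+0.512) = 20.148 Mbps.
× 5040 s = 101,546 Mb = 12,693 MB = 12.69 GB.

12.69 GB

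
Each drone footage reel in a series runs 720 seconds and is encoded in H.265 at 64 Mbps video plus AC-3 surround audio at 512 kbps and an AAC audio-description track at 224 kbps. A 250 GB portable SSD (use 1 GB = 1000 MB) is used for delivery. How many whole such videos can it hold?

Audio total: 512 + 224 = 736 kbps = 0.736 Mbps.
Total bitrate: 64.736 Mbps.
Per item: 64.736 Mbps × 720 s = 46,610 Mb = 5,826 MB.
Capacity: 250 GB = 2,000,000 Mb; 42.91 items → 42 complete.

42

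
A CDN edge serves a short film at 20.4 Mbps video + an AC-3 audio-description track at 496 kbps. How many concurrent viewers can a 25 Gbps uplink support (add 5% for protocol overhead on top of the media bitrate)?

Audio: 496 kbps = 0.496 Mbps.
Per-viewer media rate: 20.896 Mbps.
On the wire with 5% overhead: 21.941 Mbps.
25 Gbps = 25,000 Mbps; 25,000 / 21.941 = 1139.43 → 1139 viewers.

1139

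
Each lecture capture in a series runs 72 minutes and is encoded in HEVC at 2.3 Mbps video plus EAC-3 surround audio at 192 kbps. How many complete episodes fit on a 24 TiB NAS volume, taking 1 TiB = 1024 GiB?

19609

72 min = 4320 s
Audio: 192 kbps = 0.192 Mbps.
Total bitrate: 2.492 Mbps.
Per item: 2.492 Mbps × 4320 s = 10,765 Mb = 1,346 MB.
Capacity: 24 TiB = 211,106,233 Mb; 19609.62 items → 19609 complete.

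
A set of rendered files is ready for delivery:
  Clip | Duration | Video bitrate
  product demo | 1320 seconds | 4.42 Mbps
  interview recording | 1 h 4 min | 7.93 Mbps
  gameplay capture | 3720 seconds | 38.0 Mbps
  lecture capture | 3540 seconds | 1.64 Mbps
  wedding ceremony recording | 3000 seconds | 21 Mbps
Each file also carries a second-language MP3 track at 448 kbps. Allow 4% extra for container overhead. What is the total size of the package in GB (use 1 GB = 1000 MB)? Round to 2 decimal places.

32.94 GB

Audio: 448 kbps = 0.448 Mbps.
product demo: 4.868 Mbps × 1320 s × 1.04 = 6682.8 Mb
interview recording: 8.378 Mbps × 3840 s × 1.04 = 33458.4 Mb
gameplay capture: 38.448 Mbps × 3720 s × 1.04 = 148747.6 Mb
lecture capture: 2.088 Mbps × 3540 s × 1.04 = 7687.2 Mb
wedding ceremony recording: 21.448 Mbps × 3000 s × 1.04 = 66917.8 Mb
Total: 263493.7 Mb = 32936.7 MB.
= 32.94 GB.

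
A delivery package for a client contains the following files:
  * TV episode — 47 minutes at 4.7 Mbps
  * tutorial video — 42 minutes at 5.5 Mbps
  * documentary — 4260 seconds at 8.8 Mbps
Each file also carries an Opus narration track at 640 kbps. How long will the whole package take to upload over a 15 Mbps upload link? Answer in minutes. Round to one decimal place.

Audio: 640 kbps = 0.640 Mbps.
TV episode: 5.340 Mbps × 2820 s = 15058.8 Mb
tutorial video: 6.140 Mbps × 2520 s = 15472.8 Mb
documentary: 9.440 Mbps × 4260 s = 40214.4 Mb
Total: 70746.0 Mb = 8843.2 MB.
At 15 Mbps: 70746.0 / 15 = 4716 s ≈ 78.6 minutes.

78.6 minutes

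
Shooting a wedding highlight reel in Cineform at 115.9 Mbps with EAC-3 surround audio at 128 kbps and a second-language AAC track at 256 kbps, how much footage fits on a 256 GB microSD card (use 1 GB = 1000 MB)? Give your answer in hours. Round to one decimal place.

Audio total: 128 + 256 = 384 kbps = 0.384 Mbps.
Total bitrate: 115.9 + 0.384 = 116.284 Mbps.
Capacity: 256 GB = 2,048,000 Mb.
Recording time: 2,048,000 / 116.284 = 17,612 s ≈ 4.89 hours.

4.9 hours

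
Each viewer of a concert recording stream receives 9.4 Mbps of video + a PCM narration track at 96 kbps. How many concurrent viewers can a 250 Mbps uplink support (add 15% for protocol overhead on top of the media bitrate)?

Audio: 96 kbps = 0.096 Mbps.
Per-viewer media rate: 9.496 Mbps.
On the wire with 15% overhead: 10.920 Mbps.
250 Mbps = 250.0 Mbps; 250.0 / 10.920 = 22.89 → 22 viewers.

22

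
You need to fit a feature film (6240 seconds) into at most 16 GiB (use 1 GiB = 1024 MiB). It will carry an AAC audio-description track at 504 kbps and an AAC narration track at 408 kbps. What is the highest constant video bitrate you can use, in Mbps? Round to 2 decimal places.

21.11 Mbps

Budget: 16 GiB = 137439.0 Mb.
Total bitrate budget: 137439.0 Mb / 6240 s = 22.025 Mbps.
Audio total: 504 + 408 = 912 kbps = 0.912 Mbps.
Video: 22.025 − 0.912 = 21.113 Mbps.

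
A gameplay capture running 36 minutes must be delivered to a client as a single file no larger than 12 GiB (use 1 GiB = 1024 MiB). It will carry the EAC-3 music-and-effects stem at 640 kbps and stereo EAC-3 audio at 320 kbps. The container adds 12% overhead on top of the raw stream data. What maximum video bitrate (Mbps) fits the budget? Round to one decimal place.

41.6 Mbps

Budget: 12 GiB = 103079.2 Mb.
Stream payload after overhead: 103079.2 / 1.12 = 92035.0 Mb.
36 min = 2160 s
Total bitrate budget: 92035.0 Mb / 2160 s = 42.609 Mbps.
Audio total: 640 + 320 = 960 kbps = 0.960 Mbps.
Video: 42.609 − 0.960 = 41.649 Mbps.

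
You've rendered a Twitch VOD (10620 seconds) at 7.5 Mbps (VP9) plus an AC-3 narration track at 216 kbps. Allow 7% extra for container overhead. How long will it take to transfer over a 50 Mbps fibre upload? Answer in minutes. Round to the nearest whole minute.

29 minutes

Audio: 216 kbps = 0.216 Mbps.
Total bitrate: 7.716 Mbps.
File: 7.716 Mbps × 10620 s = 81943.9 Mb.
With 7% container overhead: ×1.07. → 87680.0 Mb.
At 50 Mbps: 87680.0 / 50 = 1753.6 s ≈ 29.2 minutes.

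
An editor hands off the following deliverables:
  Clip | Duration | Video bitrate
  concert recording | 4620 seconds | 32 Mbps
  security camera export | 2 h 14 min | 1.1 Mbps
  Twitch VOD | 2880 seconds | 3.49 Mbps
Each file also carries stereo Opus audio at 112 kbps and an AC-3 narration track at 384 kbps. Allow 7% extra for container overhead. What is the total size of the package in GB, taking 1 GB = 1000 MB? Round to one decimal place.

23.3 GB

Audio total: 112 + 384 = 496 kbps = 0.496 Mbps.
concert recording: 32.496 Mbps × 4620 s × 1.07 = 160640.7 Mb
security camera export: 1.596 Mbps × 8040 s × 1.07 = 13730.1 Mb
Twitch VOD: 3.986 Mbps × 2880 s × 1.07 = 12283.3 Mb
Total: 186654.1 Mb = 23331.8 MB.
= 23.33 GB.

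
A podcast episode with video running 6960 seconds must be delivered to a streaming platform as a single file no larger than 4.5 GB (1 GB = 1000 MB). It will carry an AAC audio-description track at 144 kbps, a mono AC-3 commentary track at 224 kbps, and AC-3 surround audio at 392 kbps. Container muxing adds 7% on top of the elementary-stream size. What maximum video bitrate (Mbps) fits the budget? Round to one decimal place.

Budget: 4.5 GB = 36000.0 Mb.
Stream payload after overhead: 36000.0 / 1.07 = 33644.9 Mb.
Total bitrate budget: 33644.9 Mb / 6960 s = 4.834 Mbps.
Audio total: 144 + 224 + 392 = 760 kbps = 0.760 Mbps.
Video: 4.834 − 0.760 = 4.074 Mbps.

4.1 Mbps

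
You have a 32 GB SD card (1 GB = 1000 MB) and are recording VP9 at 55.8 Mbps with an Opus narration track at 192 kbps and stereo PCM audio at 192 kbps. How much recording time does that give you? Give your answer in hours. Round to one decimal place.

1.3 hours

Audio total: 192 + 192 = 384 kbps = 0.384 Mbps.
Total bitrate: 55.8 + 0.384 = 56.184 Mbps.
Capacity: 32 GB = 256,000 Mb.
Recording time: 256,000 / 56.184 = 4,556 s ≈ 1.27 hours.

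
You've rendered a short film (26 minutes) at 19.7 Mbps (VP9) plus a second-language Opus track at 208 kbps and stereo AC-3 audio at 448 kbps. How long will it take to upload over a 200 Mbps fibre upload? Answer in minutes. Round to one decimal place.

2.6 minutes

26 min = 1560 s
Audio total: 208 + 448 = 656 kbps = 0.656 Mbps.
Total bitrate: 20.356 Mbps.
File: 20.356 Mbps × 1560 s = 31755.4 Mb.
At 200 Mbps: 31755.4 / 200 = 158.8 s ≈ 2.65 minutes.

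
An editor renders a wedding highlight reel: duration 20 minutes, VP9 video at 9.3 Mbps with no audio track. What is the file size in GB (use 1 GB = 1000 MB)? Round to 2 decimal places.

20 min = 1200 s
Total bitrate: 9.3 Mbps.
Stream data: 9.300 Mbps × 1200 s = 11160.0 Mb.
11,160 Mb ÷ 8 = 1,395 MB → 1.395 GB.

1.40 GB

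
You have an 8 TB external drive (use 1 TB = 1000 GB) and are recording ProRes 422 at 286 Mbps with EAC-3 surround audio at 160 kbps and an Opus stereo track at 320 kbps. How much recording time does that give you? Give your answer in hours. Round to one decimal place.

62.1 hours

Audio total: 160 + 320 = 480 kbps = 0.480 Mbps.
Total bitrate: 286 + 0.480 = 286.480 Mbps.
Capacity: 8 TB = 64,000,000 Mb.
Recording time: 64,000,000 / 286.480 = 223,401 s ≈ 62.1 hours.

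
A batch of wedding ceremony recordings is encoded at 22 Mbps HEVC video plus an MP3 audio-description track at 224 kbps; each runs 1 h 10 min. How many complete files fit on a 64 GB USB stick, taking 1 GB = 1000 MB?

1 h 10 min = 70 min = 4200 s
Audio: 224 kbps = 0.224 Mbps.
Total bitrate: 22.224 Mbps.
Per item: 22.224 Mbps × 4200 s = 93,341 Mb = 11,668 MB.
Capacity: 64 GB = 512,000 Mb; 5.49 items → 5 complete.

5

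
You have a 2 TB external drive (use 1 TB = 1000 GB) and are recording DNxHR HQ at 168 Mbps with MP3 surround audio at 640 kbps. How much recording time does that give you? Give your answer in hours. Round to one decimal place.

26.4 hours

Audio: 640 kbps = 0.640 Mbps.
Total bitrate: 168 + 0.640 = 168.640 Mbps.
Capacity: 2 TB = 16,000,000 Mb.
Recording time: 16,000,000 / 168.640 = 94,877 s ≈ 26.4 hours.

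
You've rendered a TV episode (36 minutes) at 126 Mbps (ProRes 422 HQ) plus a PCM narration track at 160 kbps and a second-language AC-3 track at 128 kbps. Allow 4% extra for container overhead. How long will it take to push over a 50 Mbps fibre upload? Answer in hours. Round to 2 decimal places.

36 min = 2160 s
Audio total: 160 + 128 = 288 kbps = 0.288 Mbps.
Total bitrate: 126.288 Mbps.
File: 126.288 Mbps × 2160 s = 272782.1 Mb.
With 4% container overhead: ×1.04. → 283693.4 Mb.
At 50 Mbps: 283693.4 / 50 = 5673.9 s ≈ 1.58 hours.

1.58 hours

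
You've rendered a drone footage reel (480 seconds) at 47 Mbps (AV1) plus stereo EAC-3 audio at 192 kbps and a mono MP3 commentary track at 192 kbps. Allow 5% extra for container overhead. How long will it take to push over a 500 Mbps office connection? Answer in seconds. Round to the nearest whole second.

Audio total: 192 + 192 = 384 kbps = 0.384 Mbps.
Total bitrate: 47.384 Mbps.
File: 47.384 Mbps × 480 s = 22744.3 Mb.
With 5% container overhead: ×1.05. → 23881.5 Mb.
At 500 Mbps: 23881.5 / 500 = 47.8 s ≈ 47.8 seconds.

48 seconds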